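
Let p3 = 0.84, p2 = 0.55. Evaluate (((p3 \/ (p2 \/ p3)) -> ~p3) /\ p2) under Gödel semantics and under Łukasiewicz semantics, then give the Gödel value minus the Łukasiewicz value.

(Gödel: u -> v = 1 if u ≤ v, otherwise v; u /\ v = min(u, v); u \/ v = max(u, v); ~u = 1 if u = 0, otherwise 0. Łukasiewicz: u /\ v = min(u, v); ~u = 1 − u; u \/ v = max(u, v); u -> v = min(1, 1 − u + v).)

-0.32

Gödel evaluation:
  (p2 \/ p3) = max(0.55, 0.84) = 0.84
  (p3 \/ (p2 \/ p3)) = max(0.84, 0.84) = 0.84
  ~p3: Gödel ¬ of 0.84 = 0 (operand ≠ 0)
  ((p3 \/ (p2 \/ p3)) -> ~p3): 0.84 > 0, so result = 0
  (((p3 \/ (p2 \/ p3)) -> ~p3) /\ p2) = min(0, 0.55) = 0
  Gödel value = 0
Łukasiewicz evaluation:
  (p2 \/ p3) = max(0.55, 0.84) = 0.84
  (p3 \/ (p2 \/ p3)) = max(0.84, 0.84) = 0.84
  ~p3: Łukasiewicz ¬ gives 1 − 0.84 = 0.16
  ((p3 \/ (p2 \/ p3)) -> ~p3): min(1, 1 − 0.84 + 0.16) = 0.32
  (((p3 \/ (p2 \/ p3)) -> ~p3) /\ p2) = min(0.32, 0.55) = 0.32
  Łukasiewicz value = 0.32
Difference: 0 − 0.32 = -0.32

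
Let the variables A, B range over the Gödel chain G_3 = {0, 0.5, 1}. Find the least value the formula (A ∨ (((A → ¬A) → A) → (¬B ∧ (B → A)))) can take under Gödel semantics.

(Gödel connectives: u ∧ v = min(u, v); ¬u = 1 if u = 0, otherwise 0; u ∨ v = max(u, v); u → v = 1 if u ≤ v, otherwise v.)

0.50

The minimum is attained at A = 0.5, B = 0.5:
  ¬A: Gödel ¬ of 0.5 = 0 (operand ≠ 0)
  (A → ¬A): 0.5 > 0, so result = 0
  ((A → ¬A) → A): 0 ≤ 0.5, so result = 1
  ¬B: Gödel ¬ of 0.5 = 0 (operand ≠ 0)
  (B → A): 0.5 ≤ 0.5, so result = 1
  (¬B ∧ (B → A)) = min(0, 1) = 0
  (((A → ¬A) → A) → (¬B ∧ (B → A))): 1 > 0, so result = 0
  (A ∨ (((A → ¬A) → A) → (¬B ∧ (B → A)))) = max(0.5, 0) = 0.5
Checking all 9 assignments confirms none give a value below 0.50.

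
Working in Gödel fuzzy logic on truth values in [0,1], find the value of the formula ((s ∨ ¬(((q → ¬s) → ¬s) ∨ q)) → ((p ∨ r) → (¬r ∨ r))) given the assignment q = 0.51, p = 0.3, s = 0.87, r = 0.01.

¬s: Gödel ¬ of 0.87 = 0 (operand ≠ 0)
(q → ¬s): 0.51 > 0, so result = 0
¬s: Gödel ¬ of 0.87 = 0 (operand ≠ 0)
((q → ¬s) → ¬s): 0 ≤ 0, so result = 1
(((q → ¬s) → ¬s) ∨ q) = max(1, 0.51) = 1
¬(((q → ¬s) → ¬s) ∨ q): Gödel ¬ of 1 = 0 (operand ≠ 0)
(s ∨ ¬(((q → ¬s) → ¬s) ∨ q)) = max(0.87, 0) = 0.87
(p ∨ r) = max(0.3, 0.01) = 0.3
¬r: Gödel ¬ of 0.01 = 0 (operand ≠ 0)
(¬r ∨ r) = max(0, 0.01) = 0.01
((p ∨ r) → (¬r ∨ r)): 0.3 > 0.01, so result = 0.01
((s ∨ ¬(((q → ¬s) → ¬s) ∨ q)) → ((p ∨ r) → (¬r ∨ r))): 0.87 > 0.01, so result = 0.01

0.01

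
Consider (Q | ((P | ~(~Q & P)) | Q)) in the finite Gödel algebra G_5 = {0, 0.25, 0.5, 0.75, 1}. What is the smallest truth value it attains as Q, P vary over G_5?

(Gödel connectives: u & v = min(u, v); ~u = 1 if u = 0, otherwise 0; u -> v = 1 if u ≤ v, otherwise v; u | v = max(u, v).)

0.25

The minimum is attained at Q = 0, P = 0.25:
  ~Q: Gödel ¬ of 0 = 1 (operand is 0)
  (~Q & P) = min(1, 0.25) = 0.25
  ~(~Q & P): Gödel ¬ of 0.25 = 0 (operand ≠ 0)
  (P | ~(~Q & P)) = max(0.25, 0) = 0.25
  ((P | ~(~Q & P)) | Q) = max(0.25, 0) = 0.25
  (Q | ((P | ~(~Q & P)) | Q)) = max(0, 0.25) = 0.25
Checking all 25 assignments confirms none give a value below 0.25.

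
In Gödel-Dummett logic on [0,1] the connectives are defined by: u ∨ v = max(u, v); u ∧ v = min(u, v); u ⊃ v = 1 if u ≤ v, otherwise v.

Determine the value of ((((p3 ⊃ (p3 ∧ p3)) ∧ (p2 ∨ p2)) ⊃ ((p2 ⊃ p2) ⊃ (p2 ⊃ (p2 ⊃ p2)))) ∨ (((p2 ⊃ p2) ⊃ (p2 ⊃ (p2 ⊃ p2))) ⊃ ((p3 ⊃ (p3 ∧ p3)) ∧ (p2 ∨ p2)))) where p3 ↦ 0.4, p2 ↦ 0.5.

(p3 ∧ p3) = min(0.4, 0.4) = 0.4
(p3 ⊃ (p3 ∧ p3)): 0.4 ≤ 0.4, so result = 1
(p2 ∨ p2) = max(0.5, 0.5) = 0.5
((p3 ⊃ (p3 ∧ p3)) ∧ (p2 ∨ p2)) = min(1, 0.5) = 0.5
(p2 ⊃ p2): 0.5 ≤ 0.5, so result = 1
(p2 ⊃ p2): 0.5 ≤ 0.5, so result = 1
(p2 ⊃ (p2 ⊃ p2)): 0.5 ≤ 1, so result = 1
((p2 ⊃ p2) ⊃ (p2 ⊃ (p2 ⊃ p2))): 1 ≤ 1, so result = 1
(((p3 ⊃ (p3 ∧ p3)) ∧ (p2 ∨ p2)) ⊃ ((p2 ⊃ p2) ⊃ (p2 ⊃ (p2 ⊃ p2)))): 0.5 ≤ 1, so result = 1
(p2 ⊃ p2): 0.5 ≤ 0.5, so result = 1
(p2 ⊃ p2): 0.5 ≤ 0.5, so result = 1
(p2 ⊃ (p2 ⊃ p2)): 0.5 ≤ 1, so result = 1
((p2 ⊃ p2) ⊃ (p2 ⊃ (p2 ⊃ p2))): 1 ≤ 1, so result = 1
(p3 ∧ p3) = min(0.4, 0.4) = 0.4
(p3 ⊃ (p3 ∧ p3)): 0.4 ≤ 0.4, so result = 1
(p2 ∨ p2) = max(0.5, 0.5) = 0.5
((p3 ⊃ (p3 ∧ p3)) ∧ (p2 ∨ p2)) = min(1, 0.5) = 0.5
(((p2 ⊃ p2) ⊃ (p2 ⊃ (p2 ⊃ p2))) ⊃ ((p3 ⊃ (p3 ∧ p3)) ∧ (p2 ∨ p2))): 1 > 0.5, so result = 0.5
((((p3 ⊃ (p3 ∧ p3)) ∧ (p2 ∨ p2)) ⊃ ((p2 ⊃ p2) ⊃ (p2 ⊃ (p2 ⊃ p2)))) ∨ (((p2 ⊃ p2) ⊃ (p2 ⊃ (p2 ⊃ p2))) ⊃ ((p3 ⊃ (p3 ∧ p3)) ∧ (p2 ∨ p2)))) = max(1, 0.5) = 1

1.00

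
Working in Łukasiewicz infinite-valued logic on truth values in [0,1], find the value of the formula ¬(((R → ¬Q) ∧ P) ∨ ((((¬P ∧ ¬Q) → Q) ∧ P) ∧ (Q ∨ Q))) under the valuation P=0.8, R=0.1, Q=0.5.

¬Q: Łukasiewicz ¬ gives 1 − 0.5 = 0.5
(R → ¬Q): min(1, 1 − 0.1 + 0.5) = 1
((R → ¬Q) ∧ P) = min(1, 0.8) = 0.8
¬P: Łukasiewicz ¬ gives 1 − 0.8 = 0.2
¬Q: Łukasiewicz ¬ gives 1 − 0.5 = 0.5
(¬P ∧ ¬Q) = min(0.2, 0.5) = 0.2
((¬P ∧ ¬Q) → Q): min(1, 1 − 0.2 + 0.5) = 1
(((¬P ∧ ¬Q) → Q) ∧ P) = min(1, 0.8) = 0.8
(Q ∨ Q) = max(0.5, 0.5) = 0.5
((((¬P ∧ ¬Q) → Q) ∧ P) ∧ (Q ∨ Q)) = min(0.8, 0.5) = 0.5
(((R → ¬Q) ∧ P) ∨ ((((¬P ∧ ¬Q) → Q) ∧ P) ∧ (Q ∨ Q))) = max(0.8, 0.5) = 0.8
¬(((R → ¬Q) ∧ P) ∨ ((((¬P ∧ ¬Q) → Q) ∧ P) ∧ (Q ∨ Q))): Łukasiewicz ¬ gives 1 − 0.8 = 0.2

0.20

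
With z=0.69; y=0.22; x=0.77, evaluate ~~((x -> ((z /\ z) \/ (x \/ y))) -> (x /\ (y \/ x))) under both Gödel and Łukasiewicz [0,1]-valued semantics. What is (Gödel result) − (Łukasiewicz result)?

Gödel evaluation:
  (z /\ z) = min(0.69, 0.69) = 0.69
  (x \/ y) = max(0.77, 0.22) = 0.77
  ((z /\ z) \/ (x \/ y)) = max(0.69, 0.77) = 0.77
  (x -> ((z /\ z) \/ (x \/ y))): 0.77 ≤ 0.77, so result = 1
  (y \/ x) = max(0.22, 0.77) = 0.77
  (x /\ (y \/ x)) = min(0.77, 0.77) = 0.77
  ((x -> ((z /\ z) \/ (x \/ y))) -> (x /\ (y \/ x))): 1 > 0.77, so result = 0.77
  ~((x -> ((z /\ z) \/ (x \/ y))) -> (x /\ (y \/ x))): Gödel ¬ of 0.77 = 0 (operand ≠ 0)
  ~~((x -> ((z /\ z) \/ (x \/ y))) -> (x /\ (y \/ x))): Gödel ¬ of 0 = 1 (operand is 0)
  Gödel value = 1
Łukasiewicz evaluation:
  (z /\ z) = min(0.69, 0.69) = 0.69
  (x \/ y) = max(0.77, 0.22) = 0.77
  ((z /\ z) \/ (x \/ y)) = max(0.69, 0.77) = 0.77
  (x -> ((z /\ z) \/ (x \/ y))): min(1, 1 − 0.77 + 0.77) = 1
  (y \/ x) = max(0.22, 0.77) = 0.77
  (x /\ (y \/ x)) = min(0.77, 0.77) = 0.77
  ((x -> ((z /\ z) \/ (x \/ y))) -> (x /\ (y \/ x))): min(1, 1 − 1 + 0.77) = 0.77
  ~((x -> ((z /\ z) \/ (x \/ y))) -> (x /\ (y \/ x))): Łukasiewicz ¬ gives 1 − 0.77 = 0.23
  ~~((x -> ((z /\ z) \/ (x \/ y))) -> (x /\ (y \/ x))): Łukasiewicz ¬ gives 1 − 0.23 = 0.77
  Łukasiewicz value = 0.77
Difference: 1 − 0.77 = 0.23

0.23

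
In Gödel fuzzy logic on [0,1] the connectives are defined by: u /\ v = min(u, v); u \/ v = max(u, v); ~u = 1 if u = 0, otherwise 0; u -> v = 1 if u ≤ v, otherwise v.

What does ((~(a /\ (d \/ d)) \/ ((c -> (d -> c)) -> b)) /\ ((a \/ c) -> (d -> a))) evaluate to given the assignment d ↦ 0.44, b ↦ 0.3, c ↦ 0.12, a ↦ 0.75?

(d \/ d) = max(0.44, 0.44) = 0.44
(a /\ (d \/ d)) = min(0.75, 0.44) = 0.44
~(a /\ (d \/ d)): Gödel ¬ of 0.44 = 0 (operand ≠ 0)
(d -> c): 0.44 > 0.12, so result = 0.12
(c -> (d -> c)): 0.12 ≤ 0.12, so result = 1
((c -> (d -> c)) -> b): 1 > 0.3, so result = 0.3
(~(a /\ (d \/ d)) \/ ((c -> (d -> c)) -> b)) = max(0, 0.3) = 0.3
(a \/ c) = max(0.75, 0.12) = 0.75
(d -> a): 0.44 ≤ 0.75, so result = 1
((a \/ c) -> (d -> a)): 0.75 ≤ 1, so result = 1
((~(a /\ (d \/ d)) \/ ((c -> (d -> c)) -> b)) /\ ((a \/ c) -> (d -> a))) = min(0.3, 1) = 0.3

0.30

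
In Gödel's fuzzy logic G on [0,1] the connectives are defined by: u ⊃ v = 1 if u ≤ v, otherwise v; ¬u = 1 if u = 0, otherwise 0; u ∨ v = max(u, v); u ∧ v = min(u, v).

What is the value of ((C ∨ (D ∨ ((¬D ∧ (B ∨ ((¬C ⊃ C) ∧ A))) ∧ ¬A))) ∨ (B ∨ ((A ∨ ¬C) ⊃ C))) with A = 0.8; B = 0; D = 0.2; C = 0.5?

0.50

¬D: Gödel ¬ of 0.2 = 0 (operand ≠ 0)
¬C: Gödel ¬ of 0.5 = 0 (operand ≠ 0)
(¬C ⊃ C): 0 ≤ 0.5, so result = 1
((¬C ⊃ C) ∧ A) = min(1, 0.8) = 0.8
(B ∨ ((¬C ⊃ C) ∧ A)) = max(0, 0.8) = 0.8
(¬D ∧ (B ∨ ((¬C ⊃ C) ∧ A))) = min(0, 0.8) = 0
¬A: Gödel ¬ of 0.8 = 0 (operand ≠ 0)
((¬D ∧ (B ∨ ((¬C ⊃ C) ∧ A))) ∧ ¬A) = min(0, 0) = 0
(D ∨ ((¬D ∧ (B ∨ ((¬C ⊃ C) ∧ A))) ∧ ¬A)) = max(0.2, 0) = 0.2
(C ∨ (D ∨ ((¬D ∧ (B ∨ ((¬C ⊃ C) ∧ A))) ∧ ¬A))) = max(0.5, 0.2) = 0.5
¬C: Gödel ¬ of 0.5 = 0 (operand ≠ 0)
(A ∨ ¬C) = max(0.8, 0) = 0.8
((A ∨ ¬C) ⊃ C): 0.8 > 0.5, so result = 0.5
(B ∨ ((A ∨ ¬C) ⊃ C)) = max(0, 0.5) = 0.5
((C ∨ (D ∨ ((¬D ∧ (B ∨ ((¬C ⊃ C) ∧ A))) ∧ ¬A))) ∨ (B ∨ ((A ∨ ¬C) ⊃ C))) = max(0.5, 0.5) = 0.5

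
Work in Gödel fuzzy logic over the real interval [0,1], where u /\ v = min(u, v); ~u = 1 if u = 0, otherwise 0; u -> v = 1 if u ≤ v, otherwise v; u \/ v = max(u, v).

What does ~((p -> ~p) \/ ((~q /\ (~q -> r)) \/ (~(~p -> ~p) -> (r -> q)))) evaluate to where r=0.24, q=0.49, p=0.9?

0.00

~p: Gödel ¬ of 0.9 = 0 (operand ≠ 0)
(p -> ~p): 0.9 > 0, so result = 0
~q: Gödel ¬ of 0.49 = 0 (operand ≠ 0)
~q: Gödel ¬ of 0.49 = 0 (operand ≠ 0)
(~q -> r): 0 ≤ 0.24, so result = 1
(~q /\ (~q -> r)) = min(0, 1) = 0
~p: Gödel ¬ of 0.9 = 0 (operand ≠ 0)
~p: Gödel ¬ of 0.9 = 0 (operand ≠ 0)
(~p -> ~p): 0 ≤ 0, so result = 1
~(~p -> ~p): Gödel ¬ of 1 = 0 (operand ≠ 0)
(r -> q): 0.24 ≤ 0.49, so result = 1
(~(~p -> ~p) -> (r -> q)): 0 ≤ 1, so result = 1
((~q /\ (~q -> r)) \/ (~(~p -> ~p) -> (r -> q))) = max(0, 1) = 1
((p -> ~p) \/ ((~q /\ (~q -> r)) \/ (~(~p -> ~p) -> (r -> q)))) = max(0, 1) = 1
~((p -> ~p) \/ ((~q /\ (~q -> r)) \/ (~(~p -> ~p) -> (r -> q)))): Gödel ¬ of 1 = 0 (operand ≠ 0)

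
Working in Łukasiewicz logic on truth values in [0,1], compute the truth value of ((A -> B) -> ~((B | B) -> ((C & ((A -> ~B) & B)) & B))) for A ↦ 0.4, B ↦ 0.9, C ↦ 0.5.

(A -> B): min(1, 1 − 0.4 + 0.9) = 1
(B | B) = max(0.9, 0.9) = 0.9
~B: Łukasiewicz ¬ gives 1 − 0.9 = 0.1
(A -> ~B): min(1, 1 − 0.4 + 0.1) = 0.7
((A -> ~B) & B) = min(0.7, 0.9) = 0.7
(C & ((A -> ~B) & B)) = min(0.5, 0.7) = 0.5
((C & ((A -> ~B) & B)) & B) = min(0.5, 0.9) = 0.5
((B | B) -> ((C & ((A -> ~B) & B)) & B)): min(1, 1 − 0.9 + 0.5) = 0.6
~((B | B) -> ((C & ((A -> ~B) & B)) & B)): Łukasiewicz ¬ gives 1 − 0.6 = 0.4
((A -> B) -> ~((B | B) -> ((C & ((A -> ~B) & B)) & B))): min(1, 1 − 1 + 0.4) = 0.4

0.40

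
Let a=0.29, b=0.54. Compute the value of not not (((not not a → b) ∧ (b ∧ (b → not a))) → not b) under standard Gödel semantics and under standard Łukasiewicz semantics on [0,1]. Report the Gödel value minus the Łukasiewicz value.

0.08

Gödel evaluation:
  not a: Gödel ¬ of 0.29 = 0 (operand ≠ 0)
  not not a: Gödel ¬ of 0 = 1 (operand is 0)
  (not not a → b): 1 > 0.54, so result = 0.54
  not a: Gödel ¬ of 0.29 = 0 (operand ≠ 0)
  (b → not a): 0.54 > 0, so result = 0
  (b ∧ (b → not a)) = min(0.54, 0) = 0
  ((not not a → b) ∧ (b ∧ (b → not a))) = min(0.54, 0) = 0
  not b: Gödel ¬ of 0.54 = 0 (operand ≠ 0)
  (((not not a → b) ∧ (b ∧ (b → not a))) → not b): 0 ≤ 0, so result = 1
  not (((not not a → b) ∧ (b ∧ (b → not a))) → not b): Gödel ¬ of 1 = 0 (operand ≠ 0)
  not not (((not not a → b) ∧ (b ∧ (b → not a))) → not b): Gödel ¬ of 0 = 1 (operand is 0)
  Gödel value = 1
Łukasiewicz evaluation:
  not a: Łukasiewicz ¬ gives 1 − 0.29 = 0.71
  not not a: Łukasiewicz ¬ gives 1 − 0.71 = 0.29
  (not not a → b): min(1, 1 − 0.29 + 0.54) = 1
  not a: Łukasiewicz ¬ gives 1 − 0.29 = 0.71
  (b → not a): min(1, 1 − 0.54 + 0.71) = 1
  (b ∧ (b → not a)) = min(0.54, 1) = 0.54
  ((not not a → b) ∧ (b ∧ (b → not a))) = min(1, 0.54) = 0.54
  not b: Łukasiewicz ¬ gives 1 − 0.54 = 0.46
  (((not not a → b) ∧ (b ∧ (b → not a))) → not b): min(1, 1 − 0.54 + 0.46) = 0.92
  not (((not not a → b) ∧ (b ∧ (b → not a))) → not b): Łukasiewicz ¬ gives 1 − 0.92 = 0.08
  not not (((not not a → b) ∧ (b ∧ (b → not a))) → not b): Łukasiewicz ¬ gives 1 − 0.08 = 0.92
  Łukasiewicz value = 0.92
Difference: 1 − 0.92 = 0.08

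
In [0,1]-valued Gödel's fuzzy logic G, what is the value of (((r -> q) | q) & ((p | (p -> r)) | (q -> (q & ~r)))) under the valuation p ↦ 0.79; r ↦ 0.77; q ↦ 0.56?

(r -> q): 0.77 > 0.56, so result = 0.56
((r -> q) | q) = max(0.56, 0.56) = 0.56
(p -> r): 0.79 > 0.77, so result = 0.77
(p | (p -> r)) = max(0.79, 0.77) = 0.79
~r: Gödel ¬ of 0.77 = 0 (operand ≠ 0)
(q & ~r) = min(0.56, 0) = 0
(q -> (q & ~r)): 0.56 > 0, so result = 0
((p | (p -> r)) | (q -> (q & ~r))) = max(0.79, 0) = 0.79
(((r -> q) | q) & ((p | (p -> r)) | (q -> (q & ~r)))) = min(0.56, 0.79) = 0.56

0.56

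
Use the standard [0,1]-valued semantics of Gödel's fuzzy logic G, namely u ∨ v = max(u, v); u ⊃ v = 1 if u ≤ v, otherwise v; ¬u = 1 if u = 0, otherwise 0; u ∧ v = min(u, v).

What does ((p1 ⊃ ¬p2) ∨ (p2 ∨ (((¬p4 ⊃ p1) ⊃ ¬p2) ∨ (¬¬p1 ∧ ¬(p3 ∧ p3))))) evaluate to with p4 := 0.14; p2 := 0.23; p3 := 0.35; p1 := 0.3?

0.23

¬p2: Gödel ¬ of 0.23 = 0 (operand ≠ 0)
(p1 ⊃ ¬p2): 0.3 > 0, so result = 0
¬p4: Gödel ¬ of 0.14 = 0 (operand ≠ 0)
(¬p4 ⊃ p1): 0 ≤ 0.3, so result = 1
¬p2: Gödel ¬ of 0.23 = 0 (operand ≠ 0)
((¬p4 ⊃ p1) ⊃ ¬p2): 1 > 0, so result = 0
¬p1: Gödel ¬ of 0.3 = 0 (operand ≠ 0)
¬¬p1: Gödel ¬ of 0 = 1 (operand is 0)
(p3 ∧ p3) = min(0.35, 0.35) = 0.35
¬(p3 ∧ p3): Gödel ¬ of 0.35 = 0 (operand ≠ 0)
(¬¬p1 ∧ ¬(p3 ∧ p3)) = min(1, 0) = 0
(((¬p4 ⊃ p1) ⊃ ¬p2) ∨ (¬¬p1 ∧ ¬(p3 ∧ p3))) = max(0, 0) = 0
(p2 ∨ (((¬p4 ⊃ p1) ⊃ ¬p2) ∨ (¬¬p1 ∧ ¬(p3 ∧ p3)))) = max(0.23, 0) = 0.23
((p1 ⊃ ¬p2) ∨ (p2 ∨ (((¬p4 ⊃ p1) ⊃ ¬p2) ∨ (¬¬p1 ∧ ¬(p3 ∧ p3))))) = max(0, 0.23) = 0.23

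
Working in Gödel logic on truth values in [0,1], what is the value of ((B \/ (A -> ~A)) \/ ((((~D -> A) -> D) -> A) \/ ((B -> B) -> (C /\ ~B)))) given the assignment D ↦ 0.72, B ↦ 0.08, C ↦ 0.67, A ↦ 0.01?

~A: Gödel ¬ of 0.01 = 0 (operand ≠ 0)
(A -> ~A): 0.01 > 0, so result = 0
(B \/ (A -> ~A)) = max(0.08, 0) = 0.08
~D: Gödel ¬ of 0.72 = 0 (operand ≠ 0)
(~D -> A): 0 ≤ 0.01, so result = 1
((~D -> A) -> D): 1 > 0.72, so result = 0.72
(((~D -> A) -> D) -> A): 0.72 > 0.01, so result = 0.01
(B -> B): 0.08 ≤ 0.08, so result = 1
~B: Gödel ¬ of 0.08 = 0 (operand ≠ 0)
(C /\ ~B) = min(0.67, 0) = 0
((B -> B) -> (C /\ ~B)): 1 > 0, so result = 0
((((~D -> A) -> D) -> A) \/ ((B -> B) -> (C /\ ~B))) = max(0.01, 0) = 0.01
((B \/ (A -> ~A)) \/ ((((~D -> A) -> D) -> A) \/ ((B -> B) -> (C /\ ~B)))) = max(0.08, 0.01) = 0.08

0.08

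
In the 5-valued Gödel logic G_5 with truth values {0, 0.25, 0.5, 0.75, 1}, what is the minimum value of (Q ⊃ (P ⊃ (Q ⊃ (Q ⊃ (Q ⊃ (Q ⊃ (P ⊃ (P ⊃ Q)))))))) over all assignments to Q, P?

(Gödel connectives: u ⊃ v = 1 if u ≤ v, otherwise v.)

1.00

Every assignment gives 1. For instance at Q = 0, P = 0:
  (P ⊃ Q): 0 ≤ 0, so result = 1
  (P ⊃ (P ⊃ Q)): 0 ≤ 1, so result = 1
  (Q ⊃ (P ⊃ (P ⊃ Q))): 0 ≤ 1, so result = 1
  (Q ⊃ (Q ⊃ (P ⊃ (P ⊃ Q)))): 0 ≤ 1, so result = 1
  (Q ⊃ (Q ⊃ (Q ⊃ (P ⊃ (P ⊃ Q))))): 0 ≤ 1, so result = 1
  (Q ⊃ (Q ⊃ (Q ⊃ (Q ⊃ (P ⊃ (P ⊃ Q)))))): 0 ≤ 1, so result = 1
  (P ⊃ (Q ⊃ (Q ⊃ (Q ⊃ (Q ⊃ (P ⊃ (P ⊃ Q))))))): 0 ≤ 1, so result = 1
  (Q ⊃ (P ⊃ (Q ⊃ (Q ⊃ (Q ⊃ (Q ⊃ (P ⊃ (P ⊃ Q)))))))): 0 ≤ 1, so result = 1
All 25 assignments give value 1 — the formula is a G_5-tautology.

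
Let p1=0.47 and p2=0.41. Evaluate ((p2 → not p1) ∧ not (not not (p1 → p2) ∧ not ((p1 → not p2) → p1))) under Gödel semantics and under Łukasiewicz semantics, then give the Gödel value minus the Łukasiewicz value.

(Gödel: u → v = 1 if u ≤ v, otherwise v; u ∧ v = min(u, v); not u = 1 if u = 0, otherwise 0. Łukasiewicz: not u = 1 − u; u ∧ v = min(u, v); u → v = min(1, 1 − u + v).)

Gödel evaluation:
  not p1: Gödel ¬ of 0.47 = 0 (operand ≠ 0)
  (p2 → not p1): 0.41 > 0, so result = 0
  (p1 → p2): 0.47 > 0.41, so result = 0.41
  not (p1 → p2): Gödel ¬ of 0.41 = 0 (operand ≠ 0)
  not not (p1 → p2): Gödel ¬ of 0 = 1 (operand is 0)
  not p2: Gödel ¬ of 0.41 = 0 (operand ≠ 0)
  (p1 → not p2): 0.47 > 0, so result = 0
  ((p1 → not p2) → p1): 0 ≤ 0.47, so result = 1
  not ((p1 → not p2) → p1): Gödel ¬ of 1 = 0 (operand ≠ 0)
  (not not (p1 → p2) ∧ not ((p1 → not p2) → p1)) = min(1, 0) = 0
  not (not not (p1 → p2) ∧ not ((p1 → not p2) → p1)): Gödel ¬ of 0 = 1 (operand is 0)
  ((p2 → not p1) ∧ not (not not (p1 → p2) ∧ not ((p1 → not p2) → p1))) = min(0, 1) = 0
  Gödel value = 0
Łukasiewicz evaluation:
  not p1: Łukasiewicz ¬ gives 1 − 0.47 = 0.53
  (p2 → not p1): min(1, 1 − 0.41 + 0.53) = 1
  (p1 → p2): min(1, 1 − 0.47 + 0.41) = 0.94
  not (p1 → p2): Łukasiewicz ¬ gives 1 − 0.94 = 0.06
  not not (p1 → p2): Łukasiewicz ¬ gives 1 − 0.06 = 0.94
  not p2: Łukasiewicz ¬ gives 1 − 0.41 = 0.59
  (p1 → not p2): min(1, 1 − 0.47 + 0.59) = 1
  ((p1 → not p2) → p1): min(1, 1 − 1 + 0.47) = 0.47
  not ((p1 → not p2) → p1): Łukasiewicz ¬ gives 1 − 0.47 = 0.53
  (not not (p1 → p2) ∧ not ((p1 → not p2) → p1)) = min(0.94, 0.53) = 0.53
  not (not not (p1 → p2) ∧ not ((p1 → not p2) → p1)): Łukasiewicz ¬ gives 1 − 0.53 = 0.47
  ((p2 → not p1) ∧ not (not not (p1 → p2) ∧ not ((p1 → not p2) → p1))) = min(1, 0.47) = 0.47
  Łukasiewicz value = 0.47
Difference: 0 − 0.47 = -0.47

-0.47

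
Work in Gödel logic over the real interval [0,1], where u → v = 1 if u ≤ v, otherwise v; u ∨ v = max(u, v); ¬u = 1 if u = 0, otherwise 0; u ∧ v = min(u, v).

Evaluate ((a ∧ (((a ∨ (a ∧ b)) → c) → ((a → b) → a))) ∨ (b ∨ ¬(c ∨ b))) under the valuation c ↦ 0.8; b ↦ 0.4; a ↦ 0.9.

(a ∧ b) = min(0.9, 0.4) = 0.4
(a ∨ (a ∧ b)) = max(0.9, 0.4) = 0.9
((a ∨ (a ∧ b)) → c): 0.9 > 0.8, so result = 0.8
(a → b): 0.9 > 0.4, so result = 0.4
((a → b) → a): 0.4 ≤ 0.9, so result = 1
(((a ∨ (a ∧ b)) → c) → ((a → b) → a)): 0.8 ≤ 1, so result = 1
(a ∧ (((a ∨ (a ∧ b)) → c) → ((a → b) → a))) = min(0.9, 1) = 0.9
(c ∨ b) = max(0.8, 0.4) = 0.8
¬(c ∨ b): Gödel ¬ of 0.8 = 0 (operand ≠ 0)
(b ∨ ¬(c ∨ b)) = max(0.4, 0) = 0.4
((a ∧ (((a ∨ (a ∧ b)) → c) → ((a → b) → a))) ∨ (b ∨ ¬(c ∨ b))) = max(0.9, 0.4) = 0.9

0.90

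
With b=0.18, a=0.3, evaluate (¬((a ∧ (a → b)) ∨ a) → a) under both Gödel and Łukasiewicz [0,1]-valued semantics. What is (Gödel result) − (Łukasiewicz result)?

0.40

Gödel evaluation:
  (a → b): 0.3 > 0.18, so result = 0.18
  (a ∧ (a → b)) = min(0.3, 0.18) = 0.18
  ((a ∧ (a → b)) ∨ a) = max(0.18, 0.3) = 0.3
  ¬((a ∧ (a → b)) ∨ a): Gödel ¬ of 0.3 = 0 (operand ≠ 0)
  (¬((a ∧ (a → b)) ∨ a) → a): 0 ≤ 0.3, so result = 1
  Gödel value = 1
Łukasiewicz evaluation:
  (a → b): min(1, 1 − 0.3 + 0.18) = 0.88
  (a ∧ (a → b)) = min(0.3, 0.88) = 0.3
  ((a ∧ (a → b)) ∨ a) = max(0.3, 0.3) = 0.3
  ¬((a ∧ (a → b)) ∨ a): Łukasiewicz ¬ gives 1 − 0.3 = 0.7
  (¬((a ∧ (a → b)) ∨ a) → a): min(1, 1 − 0.7 + 0.3) = 0.6
  Łukasiewicz value = 0.6
Difference: 1 − 0.6 = 0.40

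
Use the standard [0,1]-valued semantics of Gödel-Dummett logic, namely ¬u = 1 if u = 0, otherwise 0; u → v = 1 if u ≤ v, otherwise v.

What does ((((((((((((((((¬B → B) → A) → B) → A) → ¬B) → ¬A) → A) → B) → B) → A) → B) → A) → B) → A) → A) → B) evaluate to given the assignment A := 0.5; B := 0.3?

0.30

¬B: Gödel ¬ of 0.3 = 0 (operand ≠ 0)
(¬B → B): 0 ≤ 0.3, so result = 1
((¬B → B) → A): 1 > 0.5, so result = 0.5
(((¬B → B) → A) → B): 0.5 > 0.3, so result = 0.3
((((¬B → B) → A) → B) → A): 0.3 ≤ 0.5, so result = 1
¬B: Gödel ¬ of 0.3 = 0 (operand ≠ 0)
(((((¬B → B) → A) → B) → A) → ¬B): 1 > 0, so result = 0
¬A: Gödel ¬ of 0.5 = 0 (operand ≠ 0)
((((((¬B → B) → A) → B) → A) → ¬B) → ¬A): 0 ≤ 0, so result = 1
(((((((¬B → B) → A) → B) → A) → ¬B) → ¬A) → A): 1 > 0.5, so result = 0.5
((((((((¬B → B) → A) → B) → A) → ¬B) → ¬A) → A) → B): 0.5 > 0.3, so result = 0.3
(((((((((¬B → B) → A) → B) → A) → ¬B) → ¬A) → A) → B) → B): 0.3 ≤ 0.3, so result = 1
((((((((((¬B → B) → A) → B) → A) → ¬B) → ¬A) → A) → B) → B) → A): 1 > 0.5, so result = 0.5
(((((((((((¬B → B) → A) → B) → A) → ¬B) → ¬A) → A) → B) → B) → A) → B): 0.5 > 0.3, so result = 0.3
((((((((((((¬B → B) → A) → B) → A) → ¬B) → ¬A) → A) → B) → B) → A) → B) → A): 0.3 ≤ 0.5, so result = 1
(((((((((((((¬B → B) → A) → B) → A) → ¬B) → ¬A) → A) → B) → B) → A) → B) → A) → B): 1 > 0.3, so result = 0.3
((((((((((((((¬B → B) → A) → B) → A) → ¬B) → ¬A) → A) → B) → B) → A) → B) → A) → B) → A): 0.3 ≤ 0.5, so result = 1
(((((((((((((((¬B → B) → A) → B) → A) → ¬B) → ¬A) → A) → B) → B) → A) → B) → A) → B) → A) → A): 1 > 0.5, so result = 0.5
((((((((((((((((¬B → B) → A) → B) → A) → ¬B) → ¬A) → A) → B) → B) → A) → B) → A) → B) → A) → A) → B): 0.5 > 0.3, so result = 0.3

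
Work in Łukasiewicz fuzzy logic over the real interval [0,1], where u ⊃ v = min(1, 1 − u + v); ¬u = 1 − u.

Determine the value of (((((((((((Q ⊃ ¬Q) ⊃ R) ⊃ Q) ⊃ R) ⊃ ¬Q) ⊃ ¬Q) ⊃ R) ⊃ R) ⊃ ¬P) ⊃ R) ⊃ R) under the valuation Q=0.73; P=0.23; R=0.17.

¬Q: Łukasiewicz ¬ gives 1 − 0.73 = 0.27
(Q ⊃ ¬Q): min(1, 1 − 0.73 + 0.27) = 0.54
((Q ⊃ ¬Q) ⊃ R): min(1, 1 − 0.54 + 0.17) = 0.63
(((Q ⊃ ¬Q) ⊃ R) ⊃ Q): min(1, 1 − 0.63 + 0.73) = 1
((((Q ⊃ ¬Q) ⊃ R) ⊃ Q) ⊃ R): min(1, 1 − 1 + 0.17) = 0.17
¬Q: Łukasiewicz ¬ gives 1 − 0.73 = 0.27
(((((Q ⊃ ¬Q) ⊃ R) ⊃ Q) ⊃ R) ⊃ ¬Q): min(1, 1 − 0.17 + 0.27) = 1
¬Q: Łukasiewicz ¬ gives 1 − 0.73 = 0.27
((((((Q ⊃ ¬Q) ⊃ R) ⊃ Q) ⊃ R) ⊃ ¬Q) ⊃ ¬Q): min(1, 1 − 1 + 0.27) = 0.27
(((((((Q ⊃ ¬Q) ⊃ R) ⊃ Q) ⊃ R) ⊃ ¬Q) ⊃ ¬Q) ⊃ R): min(1, 1 − 0.27 + 0.17) = 0.9
((((((((Q ⊃ ¬Q) ⊃ R) ⊃ Q) ⊃ R) ⊃ ¬Q) ⊃ ¬Q) ⊃ R) ⊃ R): min(1, 1 − 0.9 + 0.17) = 0.27
¬P: Łukasiewicz ¬ gives 1 − 0.23 = 0.77
(((((((((Q ⊃ ¬Q) ⊃ R) ⊃ Q) ⊃ R) ⊃ ¬Q) ⊃ ¬Q) ⊃ R) ⊃ R) ⊃ ¬P): min(1, 1 − 0.27 + 0.77) = 1
((((((((((Q ⊃ ¬Q) ⊃ R) ⊃ Q) ⊃ R) ⊃ ¬Q) ⊃ ¬Q) ⊃ R) ⊃ R) ⊃ ¬P) ⊃ R): min(1, 1 − 1 + 0.17) = 0.17
(((((((((((Q ⊃ ¬Q) ⊃ R) ⊃ Q) ⊃ R) ⊃ ¬Q) ⊃ ¬Q) ⊃ R) ⊃ R) ⊃ ¬P) ⊃ R) ⊃ R): min(1, 1 − 0.17 + 0.17) = 1

1.00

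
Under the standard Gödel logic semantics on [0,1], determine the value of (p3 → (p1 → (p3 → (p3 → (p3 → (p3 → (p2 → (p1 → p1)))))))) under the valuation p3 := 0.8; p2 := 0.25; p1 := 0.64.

(p1 → p1): 0.64 ≤ 0.64, so result = 1
(p2 → (p1 → p1)): 0.25 ≤ 1, so result = 1
(p3 → (p2 → (p1 → p1))): 0.8 ≤ 1, so result = 1
(p3 → (p3 → (p2 → (p1 → p1)))): 0.8 ≤ 1, so result = 1
(p3 → (p3 → (p3 → (p2 → (p1 → p1))))): 0.8 ≤ 1, so result = 1
(p3 → (p3 → (p3 → (p3 → (p2 → (p1 → p1)))))): 0.8 ≤ 1, so result = 1
(p1 → (p3 → (p3 → (p3 → (p3 → (p2 → (p1 → p1))))))): 0.64 ≤ 1, so result = 1
(p3 → (p1 → (p3 → (p3 → (p3 → (p3 → (p2 → (p1 → p1)))))))): 0.8 ≤ 1, so result = 1

1.00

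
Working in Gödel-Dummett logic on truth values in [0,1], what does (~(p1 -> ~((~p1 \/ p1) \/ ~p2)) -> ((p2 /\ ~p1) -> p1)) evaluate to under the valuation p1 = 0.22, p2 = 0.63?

1.00

~p1: Gödel ¬ of 0.22 = 0 (operand ≠ 0)
(~p1 \/ p1) = max(0, 0.22) = 0.22
~p2: Gödel ¬ of 0.63 = 0 (operand ≠ 0)
((~p1 \/ p1) \/ ~p2) = max(0.22, 0) = 0.22
~((~p1 \/ p1) \/ ~p2): Gödel ¬ of 0.22 = 0 (operand ≠ 0)
(p1 -> ~((~p1 \/ p1) \/ ~p2)): 0.22 > 0, so result = 0
~(p1 -> ~((~p1 \/ p1) \/ ~p2)): Gödel ¬ of 0 = 1 (operand is 0)
~p1: Gödel ¬ of 0.22 = 0 (operand ≠ 0)
(p2 /\ ~p1) = min(0.63, 0) = 0
((p2 /\ ~p1) -> p1): 0 ≤ 0.22, so result = 1
(~(p1 -> ~((~p1 \/ p1) \/ ~p2)) -> ((p2 /\ ~p1) -> p1)): 1 ≤ 1, so result = 1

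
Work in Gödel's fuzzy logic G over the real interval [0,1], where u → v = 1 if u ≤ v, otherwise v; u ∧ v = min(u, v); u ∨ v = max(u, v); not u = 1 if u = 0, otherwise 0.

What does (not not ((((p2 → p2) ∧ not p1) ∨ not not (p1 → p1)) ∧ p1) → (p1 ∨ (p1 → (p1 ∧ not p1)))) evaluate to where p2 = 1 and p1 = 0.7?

(p2 → p2): 1 ≤ 1, so result = 1
not p1: Gödel ¬ of 0.7 = 0 (operand ≠ 0)
((p2 → p2) ∧ not p1) = min(1, 0) = 0
(p1 → p1): 0.7 ≤ 0.7, so result = 1
not (p1 → p1): Gödel ¬ of 1 = 0 (operand ≠ 0)
not not (p1 → p1): Gödel ¬ of 0 = 1 (operand is 0)
(((p2 → p2) ∧ not p1) ∨ not not (p1 → p1)) = max(0, 1) = 1
((((p2 → p2) ∧ not p1) ∨ not not (p1 → p1)) ∧ p1) = min(1, 0.7) = 0.7
not ((((p2 → p2) ∧ not p1) ∨ not not (p1 → p1)) ∧ p1): Gödel ¬ of 0.7 = 0 (operand ≠ 0)
not not ((((p2 → p2) ∧ not p1) ∨ not not (p1 → p1)) ∧ p1): Gödel ¬ of 0 = 1 (operand is 0)
not p1: Gödel ¬ of 0.7 = 0 (operand ≠ 0)
(p1 ∧ not p1) = min(0.7, 0) = 0
(p1 → (p1 ∧ not p1)): 0.7 > 0, so result = 0
(p1 ∨ (p1 → (p1 ∧ not p1))) = max(0.7, 0) = 0.7
(not not ((((p2 → p2) ∧ not p1) ∨ not not (p1 → p1)) ∧ p1) → (p1 ∨ (p1 → (p1 ∧ not p1)))): 1 > 0.7, so result = 0.7

0.70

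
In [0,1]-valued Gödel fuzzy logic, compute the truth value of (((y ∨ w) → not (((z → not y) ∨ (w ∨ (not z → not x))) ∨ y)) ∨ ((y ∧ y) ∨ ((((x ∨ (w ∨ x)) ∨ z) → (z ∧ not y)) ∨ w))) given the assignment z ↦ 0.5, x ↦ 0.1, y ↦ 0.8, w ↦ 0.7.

0.80

(y ∨ w) = max(0.8, 0.7) = 0.8
not y: Gödel ¬ of 0.8 = 0 (operand ≠ 0)
(z → not y): 0.5 > 0, so result = 0
not z: Gödel ¬ of 0.5 = 0 (operand ≠ 0)
not x: Gödel ¬ of 0.1 = 0 (operand ≠ 0)
(not z → not x): 0 ≤ 0, so result = 1
(w ∨ (not z → not x)) = max(0.7, 1) = 1
((z → not y) ∨ (w ∨ (not z → not x))) = max(0, 1) = 1
(((z → not y) ∨ (w ∨ (not z → not x))) ∨ y) = max(1, 0.8) = 1
not (((z → not y) ∨ (w ∨ (not z → not x))) ∨ y): Gödel ¬ of 1 = 0 (operand ≠ 0)
((y ∨ w) → not (((z → not y) ∨ (w ∨ (not z → not x))) ∨ y)): 0.8 > 0, so result = 0
(y ∧ y) = min(0.8, 0.8) = 0.8
(w ∨ x) = max(0.7, 0.1) = 0.7
(x ∨ (w ∨ x)) = max(0.1, 0.7) = 0.7
((x ∨ (w ∨ x)) ∨ z) = max(0.7, 0.5) = 0.7
not y: Gödel ¬ of 0.8 = 0 (operand ≠ 0)
(z ∧ not y) = min(0.5, 0) = 0
(((x ∨ (w ∨ x)) ∨ z) → (z ∧ not y)): 0.7 > 0, so result = 0
((((x ∨ (w ∨ x)) ∨ z) → (z ∧ not y)) ∨ w) = max(0, 0.7) = 0.7
((y ∧ y) ∨ ((((x ∨ (w ∨ x)) ∨ z) → (z ∧ not y)) ∨ w)) = max(0.8, 0.7) = 0.8
(((y ∨ w) → not (((z → not y) ∨ (w ∨ (not z → not x))) ∨ y)) ∨ ((y ∧ y) ∨ ((((x ∨ (w ∨ x)) ∨ z) → (z ∧ not y)) ∨ w))) = max(0, 0.8) = 0.8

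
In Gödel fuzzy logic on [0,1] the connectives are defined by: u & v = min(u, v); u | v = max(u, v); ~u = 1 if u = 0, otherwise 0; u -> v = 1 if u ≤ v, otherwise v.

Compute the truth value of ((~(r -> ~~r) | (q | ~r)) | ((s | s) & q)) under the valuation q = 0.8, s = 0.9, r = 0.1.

0.80

~r: Gödel ¬ of 0.1 = 0 (operand ≠ 0)
~~r: Gödel ¬ of 0 = 1 (operand is 0)
(r -> ~~r): 0.1 ≤ 1, so result = 1
~(r -> ~~r): Gödel ¬ of 1 = 0 (operand ≠ 0)
~r: Gödel ¬ of 0.1 = 0 (operand ≠ 0)
(q | ~r) = max(0.8, 0) = 0.8
(~(r -> ~~r) | (q | ~r)) = max(0, 0.8) = 0.8
(s | s) = max(0.9, 0.9) = 0.9
((s | s) & q) = min(0.9, 0.8) = 0.8
((~(r -> ~~r) | (q | ~r)) | ((s | s) & q)) = max(0.8, 0.8) = 0.8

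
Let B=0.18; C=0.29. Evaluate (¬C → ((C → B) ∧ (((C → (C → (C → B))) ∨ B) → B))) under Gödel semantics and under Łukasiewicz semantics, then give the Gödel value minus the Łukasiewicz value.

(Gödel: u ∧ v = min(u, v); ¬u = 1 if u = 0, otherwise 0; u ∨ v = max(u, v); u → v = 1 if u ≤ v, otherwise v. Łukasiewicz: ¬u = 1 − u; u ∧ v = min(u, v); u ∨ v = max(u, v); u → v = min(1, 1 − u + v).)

0.53

Gödel evaluation:
  ¬C: Gödel ¬ of 0.29 = 0 (operand ≠ 0)
  (C → B): 0.29 > 0.18, so result = 0.18
  (C → B): 0.29 > 0.18, so result = 0.18
  (C → (C → B)): 0.29 > 0.18, so result = 0.18
  (C → (C → (C → B))): 0.29 > 0.18, so result = 0.18
  ((C → (C → (C → B))) ∨ B) = max(0.18, 0.18) = 0.18
  (((C → (C → (C → B))) ∨ B) → B): 0.18 ≤ 0.18, so result = 1
  ((C → B) ∧ (((C → (C → (C → B))) ∨ B) → B)) = min(0.18, 1) = 0.18
  (¬C → ((C → B) ∧ (((C → (C → (C → B))) ∨ B) → B))): 0 ≤ 0.18, so result = 1
  Gödel value = 1
Łukasiewicz evaluation:
  ¬C: Łukasiewicz ¬ gives 1 − 0.29 = 0.71
  (C → B): min(1, 1 − 0.29 + 0.18) = 0.89
  (C → B): min(1, 1 − 0.29 + 0.18) = 0.89
  (C → (C → B)): min(1, 1 − 0.29 + 0.89) = 1
  (C → (C → (C → B))): min(1, 1 − 0.29 + 1) = 1
  ((C → (C → (C → B))) ∨ B) = max(1, 0.18) = 1
  (((C → (C → (C → B))) ∨ B) → B): min(1, 1 − 1 + 0.18) = 0.18
  ((C → B) ∧ (((C → (C → (C → B))) ∨ B) → B)) = min(0.89, 0.18) = 0.18
  (¬C → ((C → B) ∧ (((C → (C → (C → B))) ∨ B) → B))): min(1, 1 − 0.71 + 0.18) = 0.47
  Łukasiewicz value = 0.47
Difference: 1 − 0.47 = 0.53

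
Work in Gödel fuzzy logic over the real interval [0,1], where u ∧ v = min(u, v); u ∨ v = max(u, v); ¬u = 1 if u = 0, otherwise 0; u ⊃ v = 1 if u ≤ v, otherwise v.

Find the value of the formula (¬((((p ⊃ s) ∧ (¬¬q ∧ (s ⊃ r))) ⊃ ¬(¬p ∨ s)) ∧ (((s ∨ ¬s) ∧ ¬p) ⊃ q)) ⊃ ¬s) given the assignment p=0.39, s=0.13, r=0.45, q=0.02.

(p ⊃ s): 0.39 > 0.13, so result = 0.13
¬q: Gödel ¬ of 0.02 = 0 (operand ≠ 0)
¬¬q: Gödel ¬ of 0 = 1 (operand is 0)
(s ⊃ r): 0.13 ≤ 0.45, so result = 1
(¬¬q ∧ (s ⊃ r)) = min(1, 1) = 1
((p ⊃ s) ∧ (¬¬q ∧ (s ⊃ r))) = min(0.13, 1) = 0.13
¬p: Gödel ¬ of 0.39 = 0 (operand ≠ 0)
(¬p ∨ s) = max(0, 0.13) = 0.13
¬(¬p ∨ s): Gödel ¬ of 0.13 = 0 (operand ≠ 0)
(((p ⊃ s) ∧ (¬¬q ∧ (s ⊃ r))) ⊃ ¬(¬p ∨ s)): 0.13 > 0, so result = 0
¬s: Gödel ¬ of 0.13 = 0 (operand ≠ 0)
(s ∨ ¬s) = max(0.13, 0) = 0.13
¬p: Gödel ¬ of 0.39 = 0 (operand ≠ 0)
((s ∨ ¬s) ∧ ¬p) = min(0.13, 0) = 0
(((s ∨ ¬s) ∧ ¬p) ⊃ q): 0 ≤ 0.02, so result = 1
((((p ⊃ s) ∧ (¬¬q ∧ (s ⊃ r))) ⊃ ¬(¬p ∨ s)) ∧ (((s ∨ ¬s) ∧ ¬p) ⊃ q)) = min(0, 1) = 0
¬((((p ⊃ s) ∧ (¬¬q ∧ (s ⊃ r))) ⊃ ¬(¬p ∨ s)) ∧ (((s ∨ ¬s) ∧ ¬p) ⊃ q)): Gödel ¬ of 0 = 1 (operand is 0)
¬s: Gödel ¬ of 0.13 = 0 (operand ≠ 0)
(¬((((p ⊃ s) ∧ (¬¬q ∧ (s ⊃ r))) ⊃ ¬(¬p ∨ s)) ∧ (((s ∨ ¬s) ∧ ¬p) ⊃ q)) ⊃ ¬s): 1 > 0, so result = 0

0.00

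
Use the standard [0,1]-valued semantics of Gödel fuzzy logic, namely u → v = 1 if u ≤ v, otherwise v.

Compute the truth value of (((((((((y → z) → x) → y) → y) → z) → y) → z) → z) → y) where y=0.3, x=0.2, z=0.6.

(y → z): 0.3 ≤ 0.6, so result = 1
((y → z) → x): 1 > 0.2, so result = 0.2
(((y → z) → x) → y): 0.2 ≤ 0.3, so result = 1
((((y → z) → x) → y) → y): 1 > 0.3, so result = 0.3
(((((y → z) → x) → y) → y) → z): 0.3 ≤ 0.6, so result = 1
((((((y → z) → x) → y) → y) → z) → y): 1 > 0.3, so result = 0.3
(((((((y → z) → x) → y) → y) → z) → y) → z): 0.3 ≤ 0.6, so result = 1
((((((((y → z) → x) → y) → y) → z) → y) → z) → z): 1 > 0.6, so result = 0.6
(((((((((y → z) → x) → y) → y) → z) → y) → z) → z) → y): 0.6 > 0.3, so result = 0.3

0.30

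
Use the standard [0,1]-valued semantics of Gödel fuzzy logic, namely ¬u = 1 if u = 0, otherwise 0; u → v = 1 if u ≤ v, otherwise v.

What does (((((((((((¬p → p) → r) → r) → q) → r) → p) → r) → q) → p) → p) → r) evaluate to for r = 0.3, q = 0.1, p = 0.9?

¬p: Gödel ¬ of 0.9 = 0 (operand ≠ 0)
(¬p → p): 0 ≤ 0.9, so result = 1
((¬p → p) → r): 1 > 0.3, so result = 0.3
(((¬p → p) → r) → r): 0.3 ≤ 0.3, so result = 1
((((¬p → p) → r) → r) → q): 1 > 0.1, so result = 0.1
(((((¬p → p) → r) → r) → q) → r): 0.1 ≤ 0.3, so result = 1
((((((¬p → p) → r) → r) → q) → r) → p): 1 > 0.9, so result = 0.9
(((((((¬p → p) → r) → r) → q) → r) → p) → r): 0.9 > 0.3, so result = 0.3
((((((((¬p → p) → r) → r) → q) → r) → p) → r) → q): 0.3 > 0.1, so result = 0.1
(((((((((¬p → p) → r) → r) → q) → r) → p) → r) → q) → p): 0.1 ≤ 0.9, so result = 1
((((((((((¬p → p) → r) → r) → q) → r) → p) → r) → q) → p) → p): 1 > 0.9, so result = 0.9
(((((((((((¬p → p) → r) → r) → q) → r) → p) → r) → q) → p) → p) → r): 0.9 > 0.3, so result = 0.3

0.30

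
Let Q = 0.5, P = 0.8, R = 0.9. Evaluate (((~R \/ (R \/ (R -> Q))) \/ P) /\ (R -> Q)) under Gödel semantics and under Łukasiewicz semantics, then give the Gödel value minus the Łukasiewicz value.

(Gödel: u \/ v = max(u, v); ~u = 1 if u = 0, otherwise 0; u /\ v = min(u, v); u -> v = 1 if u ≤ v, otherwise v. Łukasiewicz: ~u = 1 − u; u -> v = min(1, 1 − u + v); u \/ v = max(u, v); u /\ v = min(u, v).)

-0.10

Gödel evaluation:
  ~R: Gödel ¬ of 0.9 = 0 (operand ≠ 0)
  (R -> Q): 0.9 > 0.5, so result = 0.5
  (R \/ (R -> Q)) = max(0.9, 0.5) = 0.9
  (~R \/ (R \/ (R -> Q))) = max(0, 0.9) = 0.9
  ((~R \/ (R \/ (R -> Q))) \/ P) = max(0.9, 0.8) = 0.9
  (R -> Q): 0.9 > 0.5, so result = 0.5
  (((~R \/ (R \/ (R -> Q))) \/ P) /\ (R -> Q)) = min(0.9, 0.5) = 0.5
  Gödel value = 0.5
Łukasiewicz evaluation:
  ~R: Łukasiewicz ¬ gives 1 − 0.9 = 0.1
  (R -> Q): min(1, 1 − 0.9 + 0.5) = 0.6
  (R \/ (R -> Q)) = max(0.9, 0.6) = 0.9
  (~R \/ (R \/ (R -> Q))) = max(0.1, 0.9) = 0.9
  ((~R \/ (R \/ (R -> Q))) \/ P) = max(0.9, 0.8) = 0.9
  (R -> Q): min(1, 1 − 0.9 + 0.5) = 0.6
  (((~R \/ (R \/ (R -> Q))) \/ P) /\ (R -> Q)) = min(0.9, 0.6) = 0.6
  Łukasiewicz value = 0.6
Difference: 0.5 − 0.6 = -0.10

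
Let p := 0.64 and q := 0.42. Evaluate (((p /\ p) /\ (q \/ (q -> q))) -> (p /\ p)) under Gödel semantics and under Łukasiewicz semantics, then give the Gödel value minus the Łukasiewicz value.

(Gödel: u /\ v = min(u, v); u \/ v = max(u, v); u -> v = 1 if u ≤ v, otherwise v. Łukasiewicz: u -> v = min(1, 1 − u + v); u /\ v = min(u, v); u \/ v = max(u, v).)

Gödel evaluation:
  (p /\ p) = min(0.64, 0.64) = 0.64
  (q -> q): 0.42 ≤ 0.42, so result = 1
  (q \/ (q -> q)) = max(0.42, 1) = 1
  ((p /\ p) /\ (q \/ (q -> q))) = min(0.64, 1) = 0.64
  (p /\ p) = min(0.64, 0.64) = 0.64
  (((p /\ p) /\ (q \/ (q -> q))) -> (p /\ p)): 0.64 ≤ 0.64, so result = 1
  Gödel value = 1
Łukasiewicz evaluation:
  (p /\ p) = min(0.64, 0.64) = 0.64
  (q -> q): min(1, 1 − 0.42 + 0.42) = 1
  (q \/ (q -> q)) = max(0.42, 1) = 1
  ((p /\ p) /\ (q \/ (q -> q))) = min(0.64, 1) = 0.64
  (p /\ p) = min(0.64, 0.64) = 0.64
  (((p /\ p) /\ (q \/ (q -> q))) -> (p /\ p)): min(1, 1 − 0.64 + 0.64) = 1
  Łukasiewicz value = 1
Difference: 1 − 1 = 0.00

0.00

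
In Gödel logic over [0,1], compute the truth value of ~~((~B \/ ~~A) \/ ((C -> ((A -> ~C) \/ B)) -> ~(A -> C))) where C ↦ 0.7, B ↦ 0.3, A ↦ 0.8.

~B: Gödel ¬ of 0.3 = 0 (operand ≠ 0)
~A: Gödel ¬ of 0.8 = 0 (operand ≠ 0)
~~A: Gödel ¬ of 0 = 1 (operand is 0)
(~B \/ ~~A) = max(0, 1) = 1
~C: Gödel ¬ of 0.7 = 0 (operand ≠ 0)
(A -> ~C): 0.8 > 0, so result = 0
((A -> ~C) \/ B) = max(0, 0.3) = 0.3
(C -> ((A -> ~C) \/ B)): 0.7 > 0.3, so result = 0.3
(A -> C): 0.8 > 0.7, so result = 0.7
~(A -> C): Gödel ¬ of 0.7 = 0 (operand ≠ 0)
((C -> ((A -> ~C) \/ B)) -> ~(A -> C)): 0.3 > 0, so result = 0
((~B \/ ~~A) \/ ((C -> ((A -> ~C) \/ B)) -> ~(A -> C))) = max(1, 0) = 1
~((~B \/ ~~A) \/ ((C -> ((A -> ~C) \/ B)) -> ~(A -> C))): Gödel ¬ of 1 = 0 (operand ≠ 0)
~~((~B \/ ~~A) \/ ((C -> ((A -> ~C) \/ B)) -> ~(A -> C))): Gödel ¬ of 0 = 1 (operand is 0)

1.00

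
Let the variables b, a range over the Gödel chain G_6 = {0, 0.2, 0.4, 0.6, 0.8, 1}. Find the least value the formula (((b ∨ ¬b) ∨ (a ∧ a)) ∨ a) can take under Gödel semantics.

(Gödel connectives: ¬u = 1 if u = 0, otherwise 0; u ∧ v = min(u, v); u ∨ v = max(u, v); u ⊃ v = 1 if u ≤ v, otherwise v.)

The minimum is attained at b = 0.2, a = 0:
  ¬b: Gödel ¬ of 0.2 = 0 (operand ≠ 0)
  (b ∨ ¬b) = max(0.2, 0) = 0.2
  (a ∧ a) = min(0, 0) = 0
  ((b ∨ ¬b) ∨ (a ∧ a)) = max(0.2, 0) = 0.2
  (((b ∨ ¬b) ∨ (a ∧ a)) ∨ a) = max(0.2, 0) = 0.2
Checking all 36 assignments confirms none give a value below 0.20.

0.20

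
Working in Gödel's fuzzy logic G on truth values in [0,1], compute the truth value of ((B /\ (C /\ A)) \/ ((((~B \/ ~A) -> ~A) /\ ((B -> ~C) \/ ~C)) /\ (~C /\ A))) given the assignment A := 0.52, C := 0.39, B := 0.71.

(C /\ A) = min(0.39, 0.52) = 0.39
(B /\ (C /\ A)) = min(0.71, 0.39) = 0.39
~B: Gödel ¬ of 0.71 = 0 (operand ≠ 0)
~A: Gödel ¬ of 0.52 = 0 (operand ≠ 0)
(~B \/ ~A) = max(0, 0) = 0
~A: Gödel ¬ of 0.52 = 0 (operand ≠ 0)
((~B \/ ~A) -> ~A): 0 ≤ 0, so result = 1
~C: Gödel ¬ of 0.39 = 0 (operand ≠ 0)
(B -> ~C): 0.71 > 0, so result = 0
~C: Gödel ¬ of 0.39 = 0 (operand ≠ 0)
((B -> ~C) \/ ~C) = max(0, 0) = 0
(((~B \/ ~A) -> ~A) /\ ((B -> ~C) \/ ~C)) = min(1, 0) = 0
~C: Gödel ¬ of 0.39 = 0 (operand ≠ 0)
(~C /\ A) = min(0, 0.52) = 0
((((~B \/ ~A) -> ~A) /\ ((B -> ~C) \/ ~C)) /\ (~C /\ A)) = min(0, 0) = 0
((B /\ (C /\ A)) \/ ((((~B \/ ~A) -> ~A) /\ ((B -> ~C) \/ ~C)) /\ (~C /\ A))) = max(0.39, 0) = 0.39

0.39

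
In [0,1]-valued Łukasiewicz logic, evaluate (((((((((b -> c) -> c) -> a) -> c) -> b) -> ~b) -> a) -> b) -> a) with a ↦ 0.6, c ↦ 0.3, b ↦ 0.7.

0.90

(b -> c): min(1, 1 − 0.7 + 0.3) = 0.6
((b -> c) -> c): min(1, 1 − 0.6 + 0.3) = 0.7
(((b -> c) -> c) -> a): min(1, 1 − 0.7 + 0.6) = 0.9
((((b -> c) -> c) -> a) -> c): min(1, 1 − 0.9 + 0.3) = 0.4
(((((b -> c) -> c) -> a) -> c) -> b): min(1, 1 − 0.4 + 0.7) = 1
~b: Łukasiewicz ¬ gives 1 − 0.7 = 0.3
((((((b -> c) -> c) -> a) -> c) -> b) -> ~b): min(1, 1 − 1 + 0.3) = 0.3
(((((((b -> c) -> c) -> a) -> c) -> b) -> ~b) -> a): min(1, 1 − 0.3 + 0.6) = 1
((((((((b -> c) -> c) -> a) -> c) -> b) -> ~b) -> a) -> b): min(1, 1 − 1 + 0.7) = 0.7
(((((((((b -> c) -> c) -> a) -> c) -> b) -> ~b) -> a) -> b) -> a): min(1, 1 − 0.7 + 0.6) = 0.9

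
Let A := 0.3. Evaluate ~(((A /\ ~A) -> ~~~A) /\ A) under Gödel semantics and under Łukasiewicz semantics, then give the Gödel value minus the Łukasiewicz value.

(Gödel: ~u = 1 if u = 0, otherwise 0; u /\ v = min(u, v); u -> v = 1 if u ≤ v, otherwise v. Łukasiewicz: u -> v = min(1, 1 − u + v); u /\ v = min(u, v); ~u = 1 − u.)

Gödel evaluation:
  ~A: Gödel ¬ of 0.3 = 0 (operand ≠ 0)
  (A /\ ~A) = min(0.3, 0) = 0
  ~A: Gödel ¬ of 0.3 = 0 (operand ≠ 0)
  ~~A: Gödel ¬ of 0 = 1 (operand is 0)
  ~~~A: Gödel ¬ of 1 = 0 (operand ≠ 0)
  ((A /\ ~A) -> ~~~A): 0 ≤ 0, so result = 1
  (((A /\ ~A) -> ~~~A) /\ A) = min(1, 0.3) = 0.3
  ~(((A /\ ~A) -> ~~~A) /\ A): Gödel ¬ of 0.3 = 0 (operand ≠ 0)
  Gödel value = 0
Łukasiewicz evaluation:
  ~A: Łukasiewicz ¬ gives 1 − 0.3 = 0.7
  (A /\ ~A) = min(0.3, 0.7) = 0.3
  ~A: Łukasiewicz ¬ gives 1 − 0.3 = 0.7
  ~~A: Łukasiewicz ¬ gives 1 − 0.7 = 0.3
  ~~~A: Łukasiewicz ¬ gives 1 − 0.3 = 0.7
  ((A /\ ~A) -> ~~~A): min(1, 1 − 0.3 + 0.7) = 1
  (((A /\ ~A) -> ~~~A) /\ A) = min(1, 0.3) = 0.3
  ~(((A /\ ~A) -> ~~~A) /\ A): Łukasiewicz ¬ gives 1 − 0.3 = 0.7
  Łukasiewicz value = 0.7
Difference: 0 − 0.7 = -0.70

-0.70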